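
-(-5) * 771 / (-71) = -3855 / 71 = -54.30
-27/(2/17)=-459/2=-229.50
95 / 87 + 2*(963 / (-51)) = -54239 / 1479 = -36.67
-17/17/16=-0.06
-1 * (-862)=862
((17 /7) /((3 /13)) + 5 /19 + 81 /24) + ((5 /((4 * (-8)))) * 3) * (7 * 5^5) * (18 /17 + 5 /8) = -29956517855 /1736448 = -17251.61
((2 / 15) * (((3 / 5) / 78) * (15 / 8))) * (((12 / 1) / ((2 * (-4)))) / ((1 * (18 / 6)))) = -1 / 1040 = -0.00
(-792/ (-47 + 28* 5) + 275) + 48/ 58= 267.31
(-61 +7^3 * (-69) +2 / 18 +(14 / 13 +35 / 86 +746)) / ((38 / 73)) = -16879704955 / 382356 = -44146.57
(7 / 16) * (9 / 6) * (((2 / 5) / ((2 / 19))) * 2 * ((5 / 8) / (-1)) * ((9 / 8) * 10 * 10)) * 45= -4039875 / 256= -15780.76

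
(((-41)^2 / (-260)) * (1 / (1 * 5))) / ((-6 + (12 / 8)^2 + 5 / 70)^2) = -329476 / 3447925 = -0.10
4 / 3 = 1.33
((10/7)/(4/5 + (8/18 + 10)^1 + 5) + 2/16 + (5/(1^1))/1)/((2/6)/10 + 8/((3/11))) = 3200955/18032308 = 0.18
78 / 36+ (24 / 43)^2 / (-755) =18144479 / 8375970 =2.17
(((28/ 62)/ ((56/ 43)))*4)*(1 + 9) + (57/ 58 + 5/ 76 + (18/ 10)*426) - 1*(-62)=288231461/ 341620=843.72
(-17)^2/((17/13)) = 221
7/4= 1.75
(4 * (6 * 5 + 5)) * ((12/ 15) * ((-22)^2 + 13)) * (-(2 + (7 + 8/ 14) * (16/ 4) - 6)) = -1463168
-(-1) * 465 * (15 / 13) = 6975 / 13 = 536.54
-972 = -972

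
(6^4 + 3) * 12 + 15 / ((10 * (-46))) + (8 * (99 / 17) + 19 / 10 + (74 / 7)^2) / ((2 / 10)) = 1256001511 / 76636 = 16389.18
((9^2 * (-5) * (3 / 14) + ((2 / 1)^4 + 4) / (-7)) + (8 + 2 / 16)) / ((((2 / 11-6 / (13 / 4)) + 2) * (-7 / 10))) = 346.94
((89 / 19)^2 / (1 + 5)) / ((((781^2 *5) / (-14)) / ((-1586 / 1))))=87938942 / 3302938815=0.03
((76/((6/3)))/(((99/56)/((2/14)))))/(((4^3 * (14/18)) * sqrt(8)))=19 * sqrt(2)/1232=0.02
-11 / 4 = -2.75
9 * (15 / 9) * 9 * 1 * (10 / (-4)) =-675 / 2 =-337.50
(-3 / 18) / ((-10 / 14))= 7 / 30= 0.23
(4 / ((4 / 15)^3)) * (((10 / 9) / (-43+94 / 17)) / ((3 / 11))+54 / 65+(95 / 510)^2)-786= -7379921597 / 11781952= -626.38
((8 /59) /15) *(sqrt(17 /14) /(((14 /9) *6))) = 0.00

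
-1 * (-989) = 989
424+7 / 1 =431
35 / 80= 7 / 16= 0.44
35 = 35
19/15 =1.27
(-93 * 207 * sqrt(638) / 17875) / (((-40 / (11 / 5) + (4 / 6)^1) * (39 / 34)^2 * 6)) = 2139 * sqrt(638) / 274625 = 0.20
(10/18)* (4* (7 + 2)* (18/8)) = 45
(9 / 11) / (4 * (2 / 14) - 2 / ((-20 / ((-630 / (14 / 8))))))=-63 / 2728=-0.02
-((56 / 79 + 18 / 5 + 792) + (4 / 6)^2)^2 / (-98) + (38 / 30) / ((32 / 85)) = 128431767155449 / 19816423200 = 6481.08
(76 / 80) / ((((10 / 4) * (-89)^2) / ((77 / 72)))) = 1463 / 28515600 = 0.00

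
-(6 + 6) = -12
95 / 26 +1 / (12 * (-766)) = 436607 / 119496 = 3.65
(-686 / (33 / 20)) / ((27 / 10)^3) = -13720000 / 649539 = -21.12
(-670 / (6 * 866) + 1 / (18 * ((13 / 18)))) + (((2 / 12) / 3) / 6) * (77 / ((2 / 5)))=2103913 / 1215864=1.73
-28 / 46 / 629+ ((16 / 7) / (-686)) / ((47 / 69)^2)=-625272422 / 76730204803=-0.01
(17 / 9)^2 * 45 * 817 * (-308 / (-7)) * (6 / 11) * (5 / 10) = 4722260 / 3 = 1574086.67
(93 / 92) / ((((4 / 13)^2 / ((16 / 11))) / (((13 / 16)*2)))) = 204321 / 8096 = 25.24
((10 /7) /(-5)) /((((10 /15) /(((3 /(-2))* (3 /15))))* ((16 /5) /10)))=45 /112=0.40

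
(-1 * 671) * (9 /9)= -671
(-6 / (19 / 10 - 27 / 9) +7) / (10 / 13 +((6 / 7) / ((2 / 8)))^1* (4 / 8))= 12467 / 2486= 5.01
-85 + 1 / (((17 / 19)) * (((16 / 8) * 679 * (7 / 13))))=-13735923 / 161602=-85.00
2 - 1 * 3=-1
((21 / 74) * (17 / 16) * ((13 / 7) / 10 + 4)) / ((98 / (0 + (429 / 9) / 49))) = 712283 / 56855680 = 0.01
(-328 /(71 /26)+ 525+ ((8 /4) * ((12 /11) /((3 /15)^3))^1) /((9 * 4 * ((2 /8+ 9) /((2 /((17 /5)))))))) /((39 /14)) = 8363760706 /57476133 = 145.52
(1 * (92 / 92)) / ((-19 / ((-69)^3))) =328509 / 19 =17289.95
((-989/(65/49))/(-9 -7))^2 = 2348468521/1081600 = 2171.29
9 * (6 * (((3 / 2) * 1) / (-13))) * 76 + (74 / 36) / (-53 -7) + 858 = 5397359 / 14040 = 384.43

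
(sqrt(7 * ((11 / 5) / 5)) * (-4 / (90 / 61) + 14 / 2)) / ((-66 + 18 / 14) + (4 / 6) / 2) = -1351 * sqrt(77) / 101400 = -0.12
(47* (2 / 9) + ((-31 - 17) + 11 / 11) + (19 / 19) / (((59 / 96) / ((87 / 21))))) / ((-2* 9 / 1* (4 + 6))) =0.17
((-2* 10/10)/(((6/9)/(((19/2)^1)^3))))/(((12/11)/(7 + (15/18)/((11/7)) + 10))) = -41332.62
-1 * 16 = -16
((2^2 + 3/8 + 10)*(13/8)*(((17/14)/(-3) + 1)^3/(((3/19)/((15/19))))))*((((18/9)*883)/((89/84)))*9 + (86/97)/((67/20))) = 31669990883984375/85706628336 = 369516.24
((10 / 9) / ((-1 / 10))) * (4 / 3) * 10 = -148.15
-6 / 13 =-0.46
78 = 78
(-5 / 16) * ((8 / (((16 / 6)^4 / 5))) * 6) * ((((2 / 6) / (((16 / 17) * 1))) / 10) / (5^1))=-0.01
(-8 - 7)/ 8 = -15/ 8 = -1.88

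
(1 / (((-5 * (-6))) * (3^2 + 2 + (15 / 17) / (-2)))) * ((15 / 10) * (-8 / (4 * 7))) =-17 / 12565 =-0.00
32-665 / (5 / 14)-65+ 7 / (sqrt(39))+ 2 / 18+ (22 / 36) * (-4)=-1896.21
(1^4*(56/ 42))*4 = 16/ 3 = 5.33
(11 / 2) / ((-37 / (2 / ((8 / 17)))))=-187 / 296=-0.63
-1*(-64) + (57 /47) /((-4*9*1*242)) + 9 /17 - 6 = 135805237 /2320296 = 58.53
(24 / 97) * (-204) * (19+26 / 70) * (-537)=1782565056 / 3395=525055.98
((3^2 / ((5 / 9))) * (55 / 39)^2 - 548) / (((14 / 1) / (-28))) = 1031.56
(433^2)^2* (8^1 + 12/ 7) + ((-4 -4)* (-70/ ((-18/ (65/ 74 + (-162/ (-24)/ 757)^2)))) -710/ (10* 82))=341477786861.52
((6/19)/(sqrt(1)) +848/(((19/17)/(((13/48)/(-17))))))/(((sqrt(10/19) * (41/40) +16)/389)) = -668208640/2329677 +42807116 * sqrt(190)/44263863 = -273.49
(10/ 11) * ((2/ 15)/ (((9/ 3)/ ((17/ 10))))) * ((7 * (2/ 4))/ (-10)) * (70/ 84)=-0.02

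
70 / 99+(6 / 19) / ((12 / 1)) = 2759 / 3762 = 0.73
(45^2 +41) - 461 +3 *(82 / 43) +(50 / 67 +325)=5578962 / 2881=1936.47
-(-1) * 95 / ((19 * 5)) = 1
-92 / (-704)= 23 / 176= 0.13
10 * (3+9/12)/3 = 25/2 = 12.50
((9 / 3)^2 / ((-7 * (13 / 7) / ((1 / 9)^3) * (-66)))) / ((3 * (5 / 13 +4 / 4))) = 1 / 288684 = 0.00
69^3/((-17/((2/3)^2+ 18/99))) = -2263062/187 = -12101.94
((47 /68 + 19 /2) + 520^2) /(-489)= -18387893 /33252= -552.99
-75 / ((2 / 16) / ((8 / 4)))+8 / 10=-5996 / 5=-1199.20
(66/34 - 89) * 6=-8880/17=-522.35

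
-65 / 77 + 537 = 41284 / 77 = 536.16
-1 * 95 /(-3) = 95 /3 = 31.67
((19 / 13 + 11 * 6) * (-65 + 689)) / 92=10524 / 23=457.57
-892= -892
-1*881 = -881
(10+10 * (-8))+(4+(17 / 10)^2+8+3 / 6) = -5461 / 100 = -54.61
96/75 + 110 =2782/25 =111.28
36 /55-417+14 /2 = -22514 /55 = -409.35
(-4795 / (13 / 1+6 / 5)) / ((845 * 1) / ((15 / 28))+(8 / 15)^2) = -5394375 / 25202444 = -0.21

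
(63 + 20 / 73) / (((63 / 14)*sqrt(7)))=9238*sqrt(7) / 4599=5.31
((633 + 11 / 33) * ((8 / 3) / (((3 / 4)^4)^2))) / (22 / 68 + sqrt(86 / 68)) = -372559052800 / 79184709 + 33869004800 * sqrt(1462) / 79184709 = 11649.47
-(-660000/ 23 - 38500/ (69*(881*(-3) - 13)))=1314710375/ 45816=28695.44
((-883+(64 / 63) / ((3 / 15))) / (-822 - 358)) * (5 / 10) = 55309 / 148680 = 0.37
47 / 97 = 0.48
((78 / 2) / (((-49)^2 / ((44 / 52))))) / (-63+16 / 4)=-33 / 141659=-0.00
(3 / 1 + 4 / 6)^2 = 121 / 9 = 13.44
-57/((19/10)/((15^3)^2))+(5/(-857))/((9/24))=-878558906290/2571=-341718750.02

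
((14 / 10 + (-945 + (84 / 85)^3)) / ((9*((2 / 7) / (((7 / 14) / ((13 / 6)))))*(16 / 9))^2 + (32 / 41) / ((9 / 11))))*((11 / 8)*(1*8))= -26.36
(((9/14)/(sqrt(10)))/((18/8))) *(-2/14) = -sqrt(10)/245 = -0.01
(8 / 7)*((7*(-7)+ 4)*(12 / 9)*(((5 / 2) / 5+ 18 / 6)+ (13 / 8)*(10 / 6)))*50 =-149000 / 7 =-21285.71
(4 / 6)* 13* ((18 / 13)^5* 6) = 7558272 / 28561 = 264.64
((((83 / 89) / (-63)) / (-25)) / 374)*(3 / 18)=83 / 314552700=0.00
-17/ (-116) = 17/ 116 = 0.15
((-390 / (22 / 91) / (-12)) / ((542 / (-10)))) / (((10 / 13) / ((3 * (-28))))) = 1614795 / 5962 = 270.85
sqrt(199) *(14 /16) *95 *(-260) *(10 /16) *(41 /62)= -8861125 *sqrt(199) /992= -126009.63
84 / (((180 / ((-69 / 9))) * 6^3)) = -161 / 9720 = -0.02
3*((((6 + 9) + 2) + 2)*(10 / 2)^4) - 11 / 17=605614 / 17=35624.35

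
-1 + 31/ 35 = -4/ 35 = -0.11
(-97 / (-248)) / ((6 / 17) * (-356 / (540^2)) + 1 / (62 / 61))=10017675 / 25188064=0.40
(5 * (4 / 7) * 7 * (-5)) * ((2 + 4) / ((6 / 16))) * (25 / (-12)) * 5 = 16666.67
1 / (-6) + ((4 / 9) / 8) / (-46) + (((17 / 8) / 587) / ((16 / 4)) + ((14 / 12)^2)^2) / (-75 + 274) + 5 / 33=-0.01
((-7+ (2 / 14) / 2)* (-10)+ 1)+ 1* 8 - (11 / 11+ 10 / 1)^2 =-299 / 7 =-42.71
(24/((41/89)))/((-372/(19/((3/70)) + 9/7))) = -1661986/26691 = -62.27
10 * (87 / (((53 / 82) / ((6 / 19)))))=428040 / 1007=425.06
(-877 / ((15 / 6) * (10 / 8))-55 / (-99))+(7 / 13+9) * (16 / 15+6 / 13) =-10095931 / 38025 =-265.51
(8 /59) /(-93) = -8 /5487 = -0.00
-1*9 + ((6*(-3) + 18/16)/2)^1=-279/16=-17.44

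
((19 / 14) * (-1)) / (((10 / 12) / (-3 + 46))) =-2451 / 35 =-70.03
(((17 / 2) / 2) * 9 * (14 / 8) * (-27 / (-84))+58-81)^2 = 2.20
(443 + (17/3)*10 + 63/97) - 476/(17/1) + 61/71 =473.18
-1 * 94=-94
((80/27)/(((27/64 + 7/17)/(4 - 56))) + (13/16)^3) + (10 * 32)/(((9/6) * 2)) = -7785613987/100306944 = -77.62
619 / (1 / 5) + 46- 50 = 3091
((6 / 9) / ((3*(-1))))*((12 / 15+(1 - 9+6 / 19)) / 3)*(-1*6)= -872 / 285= -3.06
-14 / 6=-7 / 3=-2.33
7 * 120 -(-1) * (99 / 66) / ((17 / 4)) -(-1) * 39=14949 / 17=879.35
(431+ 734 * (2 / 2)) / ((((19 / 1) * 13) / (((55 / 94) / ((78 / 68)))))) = 1089275 / 452751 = 2.41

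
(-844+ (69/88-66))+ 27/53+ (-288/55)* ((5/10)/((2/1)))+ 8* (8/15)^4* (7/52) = -253910979769/279045000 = -909.93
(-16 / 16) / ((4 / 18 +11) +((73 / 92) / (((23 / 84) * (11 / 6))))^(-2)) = -84603204 / 983296717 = -0.09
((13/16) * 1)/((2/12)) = 39/8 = 4.88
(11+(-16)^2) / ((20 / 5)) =267 / 4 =66.75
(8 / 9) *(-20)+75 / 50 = -16.28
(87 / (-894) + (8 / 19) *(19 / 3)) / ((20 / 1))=2297 / 17880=0.13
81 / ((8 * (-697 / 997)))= -80757 / 5576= -14.48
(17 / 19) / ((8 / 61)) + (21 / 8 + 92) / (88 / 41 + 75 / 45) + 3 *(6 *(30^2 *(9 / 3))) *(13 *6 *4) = 540478228531 / 35644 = 15163231.64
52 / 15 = 3.47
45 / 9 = 5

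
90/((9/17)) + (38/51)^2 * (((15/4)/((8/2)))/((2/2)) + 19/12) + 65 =7378501/31212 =236.40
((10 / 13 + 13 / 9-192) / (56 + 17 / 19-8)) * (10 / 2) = -2109475 / 108693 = -19.41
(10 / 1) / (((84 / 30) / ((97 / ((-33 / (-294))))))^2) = 115260250 / 121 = 952564.05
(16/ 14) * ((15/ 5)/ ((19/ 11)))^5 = 313083144/ 17332693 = 18.06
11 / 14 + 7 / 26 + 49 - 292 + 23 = -19924 / 91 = -218.95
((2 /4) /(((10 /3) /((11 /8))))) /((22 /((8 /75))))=1 /1000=0.00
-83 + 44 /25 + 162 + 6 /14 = 14208 /175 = 81.19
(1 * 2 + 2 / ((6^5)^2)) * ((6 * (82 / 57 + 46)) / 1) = 10218783913 / 17950896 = 569.26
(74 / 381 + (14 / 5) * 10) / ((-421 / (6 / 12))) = -5371 / 160401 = -0.03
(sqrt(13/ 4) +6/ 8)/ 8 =3/ 32 +sqrt(13)/ 16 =0.32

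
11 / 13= 0.85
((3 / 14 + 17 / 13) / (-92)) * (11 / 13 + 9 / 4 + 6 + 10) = -0.32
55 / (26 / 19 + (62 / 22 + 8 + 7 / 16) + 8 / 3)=551760 / 153397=3.60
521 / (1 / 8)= 4168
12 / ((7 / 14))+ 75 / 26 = 699 / 26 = 26.88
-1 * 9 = -9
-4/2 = -2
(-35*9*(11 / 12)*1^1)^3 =-1540798875 / 64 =-24074982.42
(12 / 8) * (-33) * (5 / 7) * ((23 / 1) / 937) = -11385 / 13118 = -0.87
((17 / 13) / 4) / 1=17 / 52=0.33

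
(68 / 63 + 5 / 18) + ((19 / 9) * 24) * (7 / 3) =15067 / 126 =119.58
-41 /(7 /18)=-738 /7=-105.43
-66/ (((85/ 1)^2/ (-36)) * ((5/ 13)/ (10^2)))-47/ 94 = 245659/ 2890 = 85.00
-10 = -10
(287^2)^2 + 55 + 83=6784652299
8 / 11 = 0.73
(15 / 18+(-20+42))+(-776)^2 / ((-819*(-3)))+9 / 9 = 1321469 / 4914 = 268.92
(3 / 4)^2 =9 / 16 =0.56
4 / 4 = 1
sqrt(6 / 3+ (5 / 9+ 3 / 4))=sqrt(119) / 6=1.82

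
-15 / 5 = -3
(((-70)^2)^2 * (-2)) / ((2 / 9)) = -216090000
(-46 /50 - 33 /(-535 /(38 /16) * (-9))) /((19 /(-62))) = 1863379 /609900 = 3.06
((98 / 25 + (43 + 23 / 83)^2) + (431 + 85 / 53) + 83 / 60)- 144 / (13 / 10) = 2200.05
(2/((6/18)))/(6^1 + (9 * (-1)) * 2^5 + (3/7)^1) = -14/657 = -0.02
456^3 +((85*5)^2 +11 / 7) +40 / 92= 15294910324 / 161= 94999443.01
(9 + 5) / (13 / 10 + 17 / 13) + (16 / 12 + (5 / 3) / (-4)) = 2841 / 452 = 6.29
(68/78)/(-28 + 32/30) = -85/2626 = -0.03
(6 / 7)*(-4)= -24 / 7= -3.43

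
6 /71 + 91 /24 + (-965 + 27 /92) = -37656863 /39192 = -960.83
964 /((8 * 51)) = 241 /102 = 2.36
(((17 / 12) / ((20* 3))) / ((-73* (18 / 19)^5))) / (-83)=42093683 / 8243202608640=0.00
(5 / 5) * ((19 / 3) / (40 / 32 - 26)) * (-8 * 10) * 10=60800 / 297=204.71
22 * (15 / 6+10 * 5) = 1155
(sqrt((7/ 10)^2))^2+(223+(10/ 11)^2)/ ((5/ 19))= 851.03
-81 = -81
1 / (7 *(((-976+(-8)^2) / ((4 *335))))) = -335 / 1596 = -0.21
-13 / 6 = -2.17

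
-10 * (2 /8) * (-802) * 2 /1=4010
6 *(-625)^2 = 2343750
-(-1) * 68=68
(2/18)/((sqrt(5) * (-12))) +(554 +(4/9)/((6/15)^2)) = 5011/9-sqrt(5)/540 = 556.77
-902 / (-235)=902 / 235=3.84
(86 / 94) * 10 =430 / 47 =9.15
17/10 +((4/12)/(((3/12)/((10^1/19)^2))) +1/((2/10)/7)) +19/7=3015997/75810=39.78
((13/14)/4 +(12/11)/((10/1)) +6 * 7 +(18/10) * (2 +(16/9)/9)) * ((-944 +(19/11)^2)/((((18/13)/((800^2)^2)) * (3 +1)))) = -2431532304631040000000/754677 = -3221950986489637.29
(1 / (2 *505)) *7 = 7 / 1010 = 0.01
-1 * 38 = -38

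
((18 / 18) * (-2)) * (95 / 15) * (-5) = 63.33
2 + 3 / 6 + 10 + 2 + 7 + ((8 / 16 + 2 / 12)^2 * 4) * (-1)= 355 / 18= 19.72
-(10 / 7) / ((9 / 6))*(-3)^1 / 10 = 2 / 7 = 0.29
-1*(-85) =85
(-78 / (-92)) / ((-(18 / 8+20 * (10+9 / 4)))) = -78 / 22747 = -0.00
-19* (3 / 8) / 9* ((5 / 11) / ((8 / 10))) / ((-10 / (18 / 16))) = 285 / 5632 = 0.05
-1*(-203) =203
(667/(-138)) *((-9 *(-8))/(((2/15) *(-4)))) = 1305/2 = 652.50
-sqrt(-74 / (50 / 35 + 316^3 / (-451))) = -sqrt(12900208527129) / 110438481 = -0.03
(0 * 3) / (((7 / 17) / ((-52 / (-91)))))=0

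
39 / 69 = 13 / 23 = 0.57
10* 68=680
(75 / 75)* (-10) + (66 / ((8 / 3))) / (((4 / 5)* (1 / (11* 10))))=27145 / 8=3393.12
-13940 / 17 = -820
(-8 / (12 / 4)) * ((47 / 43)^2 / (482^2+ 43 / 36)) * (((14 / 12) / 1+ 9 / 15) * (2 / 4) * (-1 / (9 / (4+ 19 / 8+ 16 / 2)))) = 2692771 / 139180448187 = 0.00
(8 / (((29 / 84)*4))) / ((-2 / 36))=-3024 / 29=-104.28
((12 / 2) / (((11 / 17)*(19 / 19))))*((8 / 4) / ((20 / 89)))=4539 / 55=82.53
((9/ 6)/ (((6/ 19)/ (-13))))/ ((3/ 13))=-267.58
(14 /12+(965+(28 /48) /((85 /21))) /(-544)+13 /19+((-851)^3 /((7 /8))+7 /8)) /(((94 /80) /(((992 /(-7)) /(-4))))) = -1611361685522216821 /75874638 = -21237158133.42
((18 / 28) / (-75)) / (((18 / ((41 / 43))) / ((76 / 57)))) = -41 / 67725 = -0.00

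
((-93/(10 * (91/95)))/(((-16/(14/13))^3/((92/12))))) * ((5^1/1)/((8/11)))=36509165/233971712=0.16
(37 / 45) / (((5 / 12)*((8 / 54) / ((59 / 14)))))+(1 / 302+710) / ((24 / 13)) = 440.72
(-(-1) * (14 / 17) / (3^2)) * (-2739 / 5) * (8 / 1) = -102256 / 255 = -401.00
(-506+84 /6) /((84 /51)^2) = -35547 /196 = -181.36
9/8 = 1.12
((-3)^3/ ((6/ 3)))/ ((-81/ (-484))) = -242/ 3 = -80.67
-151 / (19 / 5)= -755 / 19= -39.74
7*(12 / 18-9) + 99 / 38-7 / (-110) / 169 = -29525368 / 529815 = -55.73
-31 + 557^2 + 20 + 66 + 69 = 310373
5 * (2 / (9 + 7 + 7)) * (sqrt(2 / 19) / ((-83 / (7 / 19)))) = -0.00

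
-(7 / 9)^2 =-49 / 81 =-0.60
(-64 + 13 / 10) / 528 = -19 / 160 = -0.12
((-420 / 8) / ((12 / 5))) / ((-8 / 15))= 2625 / 64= 41.02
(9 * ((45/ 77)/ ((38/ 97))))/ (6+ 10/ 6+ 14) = 0.62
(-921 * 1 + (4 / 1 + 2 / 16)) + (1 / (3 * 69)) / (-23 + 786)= -1158497227 / 1263528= -916.87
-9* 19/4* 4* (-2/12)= 57/2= 28.50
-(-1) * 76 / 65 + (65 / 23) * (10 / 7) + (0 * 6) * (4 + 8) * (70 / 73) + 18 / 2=148671 / 10465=14.21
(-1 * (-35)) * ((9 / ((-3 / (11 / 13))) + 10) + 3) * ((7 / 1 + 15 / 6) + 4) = 64260 / 13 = 4943.08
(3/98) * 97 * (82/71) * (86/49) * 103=105684798/170471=619.96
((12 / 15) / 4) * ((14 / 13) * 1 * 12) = 168 / 65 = 2.58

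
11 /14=0.79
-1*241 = -241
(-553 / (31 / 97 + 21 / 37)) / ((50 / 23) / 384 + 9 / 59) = -32319131628 / 8202581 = -3940.12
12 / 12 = 1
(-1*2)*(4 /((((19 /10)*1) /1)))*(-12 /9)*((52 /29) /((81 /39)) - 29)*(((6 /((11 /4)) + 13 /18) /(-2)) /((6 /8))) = 4053704000 /13255407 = 305.82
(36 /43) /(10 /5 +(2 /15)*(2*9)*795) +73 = 2997763 /41065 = 73.00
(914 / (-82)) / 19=-457 / 779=-0.59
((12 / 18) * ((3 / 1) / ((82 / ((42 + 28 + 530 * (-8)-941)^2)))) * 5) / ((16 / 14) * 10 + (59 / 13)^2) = 154513528715 / 1553367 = 99470.07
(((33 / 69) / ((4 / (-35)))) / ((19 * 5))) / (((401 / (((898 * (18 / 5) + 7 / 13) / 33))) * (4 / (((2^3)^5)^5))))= -3473699588118426539693965312 / 34171215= -101655723629330316165.05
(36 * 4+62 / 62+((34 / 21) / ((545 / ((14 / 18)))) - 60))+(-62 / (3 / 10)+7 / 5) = -353938 / 2943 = -120.26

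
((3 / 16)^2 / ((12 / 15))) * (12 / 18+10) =15 / 32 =0.47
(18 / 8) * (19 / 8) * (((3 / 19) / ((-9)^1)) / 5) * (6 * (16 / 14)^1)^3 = -10368 / 1715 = -6.05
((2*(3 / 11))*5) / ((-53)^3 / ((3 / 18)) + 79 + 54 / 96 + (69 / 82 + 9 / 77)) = -27552 / 9023276575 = -0.00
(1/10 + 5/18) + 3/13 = 356/585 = 0.61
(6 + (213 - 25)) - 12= 182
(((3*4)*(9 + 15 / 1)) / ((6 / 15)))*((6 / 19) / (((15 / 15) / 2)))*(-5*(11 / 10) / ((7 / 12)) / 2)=-285120 / 133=-2143.76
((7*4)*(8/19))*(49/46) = 5488/437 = 12.56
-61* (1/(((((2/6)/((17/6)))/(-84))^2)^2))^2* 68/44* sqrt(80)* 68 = -19051683348186308882179805184* sqrt(5)/11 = -3872805368395034668904243000.00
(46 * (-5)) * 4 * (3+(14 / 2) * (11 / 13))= -8209.23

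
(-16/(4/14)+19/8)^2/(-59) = -184041/3776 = -48.74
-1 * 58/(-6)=29/3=9.67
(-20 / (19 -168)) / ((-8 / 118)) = -295 / 149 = -1.98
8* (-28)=-224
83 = 83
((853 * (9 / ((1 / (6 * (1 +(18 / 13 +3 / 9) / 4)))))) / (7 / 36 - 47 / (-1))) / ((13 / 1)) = 30815478 / 287131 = 107.32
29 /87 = 1 /3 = 0.33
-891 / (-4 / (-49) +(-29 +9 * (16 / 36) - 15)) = 14553 / 652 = 22.32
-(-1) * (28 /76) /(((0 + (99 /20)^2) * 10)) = 280 /186219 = 0.00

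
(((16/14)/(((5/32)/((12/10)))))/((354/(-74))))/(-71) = 18944/733075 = 0.03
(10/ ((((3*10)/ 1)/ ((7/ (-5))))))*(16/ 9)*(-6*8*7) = 12544/ 45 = 278.76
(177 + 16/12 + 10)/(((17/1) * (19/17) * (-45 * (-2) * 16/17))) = 1921/16416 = 0.12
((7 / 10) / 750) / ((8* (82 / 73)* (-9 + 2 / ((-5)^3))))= -73 / 6336960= -0.00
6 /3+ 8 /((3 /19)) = 158 /3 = 52.67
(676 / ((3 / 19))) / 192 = 3211 / 144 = 22.30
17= 17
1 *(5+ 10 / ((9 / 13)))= 175 / 9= 19.44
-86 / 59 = -1.46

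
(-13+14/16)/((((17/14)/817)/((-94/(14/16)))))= 14898812/17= 876400.71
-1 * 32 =-32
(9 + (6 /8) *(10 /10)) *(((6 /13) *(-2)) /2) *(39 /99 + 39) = -1950 /11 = -177.27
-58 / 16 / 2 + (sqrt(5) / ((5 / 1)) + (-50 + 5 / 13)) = -10697 / 208 + sqrt(5) / 5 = -50.98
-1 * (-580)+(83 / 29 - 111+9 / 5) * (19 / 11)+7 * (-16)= 453499 / 1595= 284.33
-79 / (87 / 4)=-3.63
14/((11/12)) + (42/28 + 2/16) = 1487/88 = 16.90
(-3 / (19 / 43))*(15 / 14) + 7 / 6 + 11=1952 / 399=4.89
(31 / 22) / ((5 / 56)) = 868 / 55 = 15.78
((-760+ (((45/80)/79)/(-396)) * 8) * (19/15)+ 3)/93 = -100074059/9698040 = -10.32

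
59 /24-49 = -1117 /24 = -46.54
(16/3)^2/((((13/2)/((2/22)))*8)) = 64/1287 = 0.05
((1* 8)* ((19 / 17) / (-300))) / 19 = -2 / 1275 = -0.00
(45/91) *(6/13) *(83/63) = 2490/8281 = 0.30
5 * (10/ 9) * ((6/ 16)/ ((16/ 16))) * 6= 25/ 2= 12.50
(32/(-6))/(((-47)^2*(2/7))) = -56/6627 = -0.01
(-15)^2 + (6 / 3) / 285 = 64127 / 285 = 225.01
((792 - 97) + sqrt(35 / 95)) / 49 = sqrt(133) / 931 + 695 / 49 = 14.20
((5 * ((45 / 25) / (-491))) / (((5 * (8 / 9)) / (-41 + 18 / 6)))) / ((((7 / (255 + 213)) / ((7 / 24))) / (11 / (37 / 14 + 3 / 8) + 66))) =5434209 / 25532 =212.84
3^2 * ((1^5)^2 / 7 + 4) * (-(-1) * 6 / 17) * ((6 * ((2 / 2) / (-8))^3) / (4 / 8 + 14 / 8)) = -261 / 3808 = -0.07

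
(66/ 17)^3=58.52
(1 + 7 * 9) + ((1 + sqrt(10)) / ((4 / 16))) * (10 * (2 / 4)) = 20 * sqrt(10) + 84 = 147.25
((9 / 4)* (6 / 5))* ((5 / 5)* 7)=189 / 10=18.90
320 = 320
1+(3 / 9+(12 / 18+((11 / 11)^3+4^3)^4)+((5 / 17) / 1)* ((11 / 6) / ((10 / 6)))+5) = 606921499 / 34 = 17850632.32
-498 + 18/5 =-494.40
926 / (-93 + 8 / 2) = -926 / 89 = -10.40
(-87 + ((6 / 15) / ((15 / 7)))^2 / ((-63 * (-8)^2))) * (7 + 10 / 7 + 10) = -3030210301 / 1890000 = -1603.29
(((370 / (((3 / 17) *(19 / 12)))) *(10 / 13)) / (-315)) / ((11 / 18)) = -100640 / 19019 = -5.29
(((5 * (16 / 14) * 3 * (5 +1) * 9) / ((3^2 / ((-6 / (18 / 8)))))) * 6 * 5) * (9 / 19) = -3897.74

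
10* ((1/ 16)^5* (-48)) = -15/ 32768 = -0.00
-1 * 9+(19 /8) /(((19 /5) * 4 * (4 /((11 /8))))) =-9161 /1024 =-8.95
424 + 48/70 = 14864/35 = 424.69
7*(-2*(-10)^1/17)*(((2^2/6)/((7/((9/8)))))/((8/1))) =0.11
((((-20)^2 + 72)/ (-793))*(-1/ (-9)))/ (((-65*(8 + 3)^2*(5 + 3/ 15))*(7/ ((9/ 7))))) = 0.00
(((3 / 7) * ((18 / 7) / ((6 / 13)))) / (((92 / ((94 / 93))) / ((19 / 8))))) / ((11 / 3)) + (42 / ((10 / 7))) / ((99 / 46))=1261535183 / 92233680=13.68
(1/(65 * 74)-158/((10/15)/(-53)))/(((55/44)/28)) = 3383431016/12025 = 281366.40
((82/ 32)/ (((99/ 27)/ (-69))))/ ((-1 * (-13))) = -8487/ 2288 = -3.71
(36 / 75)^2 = 144 / 625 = 0.23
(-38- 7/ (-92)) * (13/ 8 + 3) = -129093/ 736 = -175.40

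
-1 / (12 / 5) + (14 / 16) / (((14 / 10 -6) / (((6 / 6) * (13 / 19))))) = -5735 / 10488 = -0.55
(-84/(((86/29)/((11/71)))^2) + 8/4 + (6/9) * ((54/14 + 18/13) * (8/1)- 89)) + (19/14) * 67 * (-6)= -209083842466/363511551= -575.18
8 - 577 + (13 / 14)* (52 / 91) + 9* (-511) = -253206 / 49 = -5167.47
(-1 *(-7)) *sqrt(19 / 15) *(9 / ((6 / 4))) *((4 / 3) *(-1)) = -56 *sqrt(285) / 15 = -63.03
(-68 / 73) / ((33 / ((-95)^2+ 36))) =-616148 / 2409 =-255.77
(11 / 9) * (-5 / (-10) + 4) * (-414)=-2277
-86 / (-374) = 43 / 187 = 0.23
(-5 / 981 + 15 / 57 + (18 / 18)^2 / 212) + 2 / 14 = 11219981 / 27660276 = 0.41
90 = 90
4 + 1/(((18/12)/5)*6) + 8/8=50/9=5.56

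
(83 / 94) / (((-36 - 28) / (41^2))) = -139523 / 6016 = -23.19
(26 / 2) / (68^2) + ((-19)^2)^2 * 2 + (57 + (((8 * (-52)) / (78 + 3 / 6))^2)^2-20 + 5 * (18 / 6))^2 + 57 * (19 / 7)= 11560414874994934895460175051 / 11948491657951371027568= 967520.86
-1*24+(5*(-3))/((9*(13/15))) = -337/13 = -25.92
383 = 383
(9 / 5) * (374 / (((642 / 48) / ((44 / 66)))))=17952 / 535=33.56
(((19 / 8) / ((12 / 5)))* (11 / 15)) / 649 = 19 / 16992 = 0.00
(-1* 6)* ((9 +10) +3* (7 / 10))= -126.60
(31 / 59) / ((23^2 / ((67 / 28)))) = 2077 / 873908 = 0.00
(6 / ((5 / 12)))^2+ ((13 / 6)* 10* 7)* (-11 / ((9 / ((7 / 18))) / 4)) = -492038 / 6075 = -80.99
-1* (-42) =42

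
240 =240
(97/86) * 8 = 388/43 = 9.02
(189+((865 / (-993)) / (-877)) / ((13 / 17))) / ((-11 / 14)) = -29956082548 / 124533123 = -240.55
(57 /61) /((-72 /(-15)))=95 /488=0.19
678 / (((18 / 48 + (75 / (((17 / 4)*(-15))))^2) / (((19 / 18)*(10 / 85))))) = 47.86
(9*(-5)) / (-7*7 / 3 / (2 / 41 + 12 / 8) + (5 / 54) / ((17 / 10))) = 2623185 / 611579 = 4.29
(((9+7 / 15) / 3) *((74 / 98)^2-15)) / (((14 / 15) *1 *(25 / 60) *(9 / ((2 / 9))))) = -19678928 / 6806835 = -2.89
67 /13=5.15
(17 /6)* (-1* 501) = -2839 /2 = -1419.50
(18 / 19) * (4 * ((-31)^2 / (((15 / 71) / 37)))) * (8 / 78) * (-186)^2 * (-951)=-2152151730251.97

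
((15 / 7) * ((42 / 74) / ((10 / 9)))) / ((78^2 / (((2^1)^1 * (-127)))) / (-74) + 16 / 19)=195453 / 208166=0.94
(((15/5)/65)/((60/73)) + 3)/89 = 3973/115700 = 0.03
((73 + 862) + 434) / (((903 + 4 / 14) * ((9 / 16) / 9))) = 153328 / 6323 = 24.25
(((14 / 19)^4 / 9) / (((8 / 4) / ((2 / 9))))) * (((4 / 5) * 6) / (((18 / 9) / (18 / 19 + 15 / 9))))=22895936 / 1002820095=0.02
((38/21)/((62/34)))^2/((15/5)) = 417316/1271403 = 0.33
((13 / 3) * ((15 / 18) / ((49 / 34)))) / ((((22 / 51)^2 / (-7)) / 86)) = -13731835 / 1694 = -8106.16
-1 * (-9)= 9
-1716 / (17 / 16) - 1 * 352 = -33440 / 17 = -1967.06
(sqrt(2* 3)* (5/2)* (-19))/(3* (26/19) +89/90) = -81225* sqrt(6)/8711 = -22.84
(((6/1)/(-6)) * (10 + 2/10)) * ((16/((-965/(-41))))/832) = -2091/250900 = -0.01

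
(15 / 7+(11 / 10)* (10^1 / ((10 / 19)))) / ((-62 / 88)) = -35486 / 1085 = -32.71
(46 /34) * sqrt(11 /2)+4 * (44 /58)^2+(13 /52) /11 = 86025 /37004+23 * sqrt(22) /34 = 5.50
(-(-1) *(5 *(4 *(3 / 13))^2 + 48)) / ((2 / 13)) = 4416 / 13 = 339.69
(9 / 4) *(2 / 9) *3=1.50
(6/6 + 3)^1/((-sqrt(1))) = -4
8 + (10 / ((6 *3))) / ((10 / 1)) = 145 / 18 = 8.06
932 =932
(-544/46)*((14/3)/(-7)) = 544/69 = 7.88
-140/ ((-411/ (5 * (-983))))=-688100/ 411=-1674.21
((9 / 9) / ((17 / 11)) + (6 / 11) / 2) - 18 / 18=-15 / 187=-0.08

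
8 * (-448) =-3584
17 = 17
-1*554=-554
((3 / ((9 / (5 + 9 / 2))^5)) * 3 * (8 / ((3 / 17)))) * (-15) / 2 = -210468415 / 52488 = -4009.84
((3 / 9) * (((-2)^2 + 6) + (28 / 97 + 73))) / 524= 2693 / 50828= 0.05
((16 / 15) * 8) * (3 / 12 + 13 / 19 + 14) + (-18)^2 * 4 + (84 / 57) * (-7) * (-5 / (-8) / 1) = 161537 / 114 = 1416.99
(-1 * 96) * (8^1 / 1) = -768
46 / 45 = 1.02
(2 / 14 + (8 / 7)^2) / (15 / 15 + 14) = 0.10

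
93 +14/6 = 286/3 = 95.33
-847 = -847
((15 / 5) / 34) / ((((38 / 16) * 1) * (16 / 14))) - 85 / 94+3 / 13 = -126499 / 197353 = -0.64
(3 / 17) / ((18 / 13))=13 / 102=0.13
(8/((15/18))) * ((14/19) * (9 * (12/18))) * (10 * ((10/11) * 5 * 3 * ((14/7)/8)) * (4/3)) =403200/209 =1929.19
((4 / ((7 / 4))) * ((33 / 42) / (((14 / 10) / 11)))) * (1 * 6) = 29040 / 343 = 84.66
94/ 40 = 47/ 20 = 2.35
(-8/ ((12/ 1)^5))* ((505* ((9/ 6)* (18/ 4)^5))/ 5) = -73629/ 8192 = -8.99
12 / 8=1.50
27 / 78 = 9 / 26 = 0.35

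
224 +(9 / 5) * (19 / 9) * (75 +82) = 4103 / 5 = 820.60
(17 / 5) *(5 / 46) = 17 / 46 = 0.37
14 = 14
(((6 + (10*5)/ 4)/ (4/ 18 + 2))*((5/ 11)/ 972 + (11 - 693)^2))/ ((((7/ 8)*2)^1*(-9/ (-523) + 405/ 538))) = 25887099488000647/ 9008598060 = 2873599.12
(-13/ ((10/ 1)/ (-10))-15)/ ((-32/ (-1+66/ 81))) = -5/ 432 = -0.01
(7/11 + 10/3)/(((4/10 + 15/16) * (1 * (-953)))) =-10480/3365043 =-0.00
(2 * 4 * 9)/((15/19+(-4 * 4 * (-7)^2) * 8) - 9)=-342/29831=-0.01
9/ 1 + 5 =14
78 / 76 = 39 / 38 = 1.03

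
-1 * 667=-667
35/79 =0.44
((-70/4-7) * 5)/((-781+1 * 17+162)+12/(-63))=5145/25292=0.20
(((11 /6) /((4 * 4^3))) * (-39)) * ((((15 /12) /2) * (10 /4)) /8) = -3575 /65536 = -0.05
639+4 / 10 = 3197 / 5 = 639.40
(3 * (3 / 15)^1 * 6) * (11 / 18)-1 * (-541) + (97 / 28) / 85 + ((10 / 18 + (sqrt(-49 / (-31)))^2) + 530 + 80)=767193407 / 664020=1155.38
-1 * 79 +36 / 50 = -1957 / 25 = -78.28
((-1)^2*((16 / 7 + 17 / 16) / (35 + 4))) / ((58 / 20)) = 625 / 21112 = 0.03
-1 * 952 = -952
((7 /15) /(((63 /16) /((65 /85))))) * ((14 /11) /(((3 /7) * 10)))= 10192 /378675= 0.03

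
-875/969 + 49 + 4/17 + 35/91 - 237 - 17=-2585951/12597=-205.28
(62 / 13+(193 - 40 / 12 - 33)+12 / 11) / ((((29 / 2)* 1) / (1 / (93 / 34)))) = 4.10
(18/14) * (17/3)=51/7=7.29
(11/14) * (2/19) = 11/133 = 0.08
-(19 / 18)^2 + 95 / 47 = 13813 / 15228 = 0.91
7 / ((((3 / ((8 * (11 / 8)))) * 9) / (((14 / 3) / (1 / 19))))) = 20482 / 81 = 252.86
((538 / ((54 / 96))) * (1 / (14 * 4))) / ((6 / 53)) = 28514 / 189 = 150.87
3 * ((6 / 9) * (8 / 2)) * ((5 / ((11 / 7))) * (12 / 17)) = 3360 / 187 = 17.97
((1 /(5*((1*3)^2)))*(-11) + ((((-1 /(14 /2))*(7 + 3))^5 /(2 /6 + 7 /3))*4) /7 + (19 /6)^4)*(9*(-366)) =-4605641558369 /14117880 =-326227.56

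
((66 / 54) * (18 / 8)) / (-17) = -11 / 68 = -0.16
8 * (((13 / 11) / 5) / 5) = 104 / 275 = 0.38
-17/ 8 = -2.12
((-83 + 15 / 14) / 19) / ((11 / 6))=-3441 / 1463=-2.35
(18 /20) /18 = 0.05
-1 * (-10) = 10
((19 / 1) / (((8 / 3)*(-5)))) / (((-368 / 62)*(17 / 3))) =0.04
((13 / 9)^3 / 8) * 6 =2197 / 972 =2.26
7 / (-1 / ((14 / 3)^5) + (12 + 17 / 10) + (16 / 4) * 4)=18823840 / 79865649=0.24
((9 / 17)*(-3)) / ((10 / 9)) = -243 / 170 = -1.43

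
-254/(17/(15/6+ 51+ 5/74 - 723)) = 370078/37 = 10002.11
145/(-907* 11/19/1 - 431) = -2755/18166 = -0.15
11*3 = 33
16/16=1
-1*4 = -4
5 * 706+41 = 3571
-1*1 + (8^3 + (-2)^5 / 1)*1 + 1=480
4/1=4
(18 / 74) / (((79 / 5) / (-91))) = -4095 / 2923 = -1.40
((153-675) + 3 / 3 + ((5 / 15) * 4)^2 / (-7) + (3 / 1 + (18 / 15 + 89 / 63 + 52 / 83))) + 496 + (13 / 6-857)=-45693517 / 52290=-873.85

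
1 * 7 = 7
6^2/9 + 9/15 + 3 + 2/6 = 119/15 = 7.93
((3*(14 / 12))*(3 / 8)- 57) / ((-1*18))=99 / 32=3.09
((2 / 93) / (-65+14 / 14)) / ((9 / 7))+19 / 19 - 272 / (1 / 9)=-65540455 / 26784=-2447.00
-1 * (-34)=34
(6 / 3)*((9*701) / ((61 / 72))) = 908496 / 61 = 14893.38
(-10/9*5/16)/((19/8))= -25/171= -0.15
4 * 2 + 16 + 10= 34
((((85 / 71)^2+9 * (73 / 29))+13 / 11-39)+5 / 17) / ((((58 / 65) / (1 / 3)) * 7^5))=-23874163235 / 79945817941374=-0.00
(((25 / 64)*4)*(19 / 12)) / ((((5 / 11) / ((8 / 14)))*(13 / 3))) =1045 / 1456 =0.72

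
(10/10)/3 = 1/3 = 0.33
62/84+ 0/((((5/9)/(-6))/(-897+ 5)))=31/42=0.74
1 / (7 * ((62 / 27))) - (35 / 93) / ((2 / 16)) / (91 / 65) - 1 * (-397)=514175 / 1302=394.91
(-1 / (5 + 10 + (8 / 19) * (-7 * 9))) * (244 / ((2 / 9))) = 6954 / 73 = 95.26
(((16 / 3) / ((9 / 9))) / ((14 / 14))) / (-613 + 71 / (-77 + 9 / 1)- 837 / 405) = -5440 / 628433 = -0.01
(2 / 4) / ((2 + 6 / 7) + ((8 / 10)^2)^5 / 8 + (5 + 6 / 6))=68359375 / 1212772508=0.06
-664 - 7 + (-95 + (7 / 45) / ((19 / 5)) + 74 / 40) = -2613253 / 3420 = -764.11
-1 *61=-61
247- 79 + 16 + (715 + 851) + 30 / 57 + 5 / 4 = 133135 / 76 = 1751.78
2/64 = 1/32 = 0.03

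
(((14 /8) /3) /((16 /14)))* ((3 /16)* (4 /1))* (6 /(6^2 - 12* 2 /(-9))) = 441 /7424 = 0.06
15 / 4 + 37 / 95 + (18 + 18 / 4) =10123 / 380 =26.64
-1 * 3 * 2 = -6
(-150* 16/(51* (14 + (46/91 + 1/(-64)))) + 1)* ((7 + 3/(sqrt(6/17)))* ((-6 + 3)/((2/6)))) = 29021283* sqrt(102)/2869226 + 203148981/1434613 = 243.76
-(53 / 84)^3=-148877 / 592704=-0.25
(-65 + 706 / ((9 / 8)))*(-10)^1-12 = -50738 / 9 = -5637.56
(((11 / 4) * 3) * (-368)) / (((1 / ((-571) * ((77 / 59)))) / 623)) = 83160414876 / 59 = 1409498557.22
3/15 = 0.20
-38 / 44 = -19 / 22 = -0.86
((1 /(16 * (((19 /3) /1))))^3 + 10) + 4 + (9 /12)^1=414393371 /28094464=14.75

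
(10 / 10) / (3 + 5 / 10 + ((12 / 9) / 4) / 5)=30 / 107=0.28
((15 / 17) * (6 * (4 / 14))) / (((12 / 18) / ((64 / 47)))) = 17280 / 5593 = 3.09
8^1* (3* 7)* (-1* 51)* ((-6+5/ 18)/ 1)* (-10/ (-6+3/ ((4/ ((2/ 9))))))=84048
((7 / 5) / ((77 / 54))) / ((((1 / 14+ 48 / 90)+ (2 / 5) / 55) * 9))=0.18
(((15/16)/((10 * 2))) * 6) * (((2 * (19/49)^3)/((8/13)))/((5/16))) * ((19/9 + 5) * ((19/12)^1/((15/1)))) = 3388346/26471025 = 0.13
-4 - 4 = -8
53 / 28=1.89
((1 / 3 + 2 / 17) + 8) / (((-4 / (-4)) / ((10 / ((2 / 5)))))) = 10775 / 51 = 211.27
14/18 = 7/9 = 0.78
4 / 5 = 0.80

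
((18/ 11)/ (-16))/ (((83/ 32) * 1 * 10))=-18/ 4565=-0.00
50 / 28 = 25 / 14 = 1.79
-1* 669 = -669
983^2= 966289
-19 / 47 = -0.40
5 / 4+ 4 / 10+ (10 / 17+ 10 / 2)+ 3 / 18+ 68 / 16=2972 / 255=11.65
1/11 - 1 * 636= -6995/11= -635.91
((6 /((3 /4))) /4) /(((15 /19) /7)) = 266 /15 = 17.73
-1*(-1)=1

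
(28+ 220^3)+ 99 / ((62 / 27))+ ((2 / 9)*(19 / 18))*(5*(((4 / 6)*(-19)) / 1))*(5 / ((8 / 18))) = 8912295634 / 837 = 10647903.98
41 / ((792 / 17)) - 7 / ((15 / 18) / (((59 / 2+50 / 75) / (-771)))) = 1230133 / 1017720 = 1.21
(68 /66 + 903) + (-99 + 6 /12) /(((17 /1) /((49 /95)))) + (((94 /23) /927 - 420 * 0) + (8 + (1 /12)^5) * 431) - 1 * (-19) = 45742921109514443 /10472165637120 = 4368.05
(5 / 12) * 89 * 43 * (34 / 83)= 325295 / 498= 653.20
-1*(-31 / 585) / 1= 31 / 585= 0.05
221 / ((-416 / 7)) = -119 / 32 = -3.72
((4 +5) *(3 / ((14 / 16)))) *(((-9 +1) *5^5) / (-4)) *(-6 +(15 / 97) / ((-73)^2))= -4186975050000 / 3618391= -1157137.26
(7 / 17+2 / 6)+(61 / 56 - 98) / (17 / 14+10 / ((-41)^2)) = -460897153 / 5858268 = -78.67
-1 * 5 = -5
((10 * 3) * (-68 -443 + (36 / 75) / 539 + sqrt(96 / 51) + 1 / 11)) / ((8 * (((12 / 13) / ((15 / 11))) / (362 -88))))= -4597977423 / 5929 + 133575 * sqrt(34) / 374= -773423.86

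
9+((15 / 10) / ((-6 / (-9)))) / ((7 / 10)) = 171 / 14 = 12.21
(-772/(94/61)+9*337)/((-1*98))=-119005/4606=-25.84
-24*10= -240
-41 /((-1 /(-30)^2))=36900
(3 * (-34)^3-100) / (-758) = 59006 / 379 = 155.69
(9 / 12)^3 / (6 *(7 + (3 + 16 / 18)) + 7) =0.01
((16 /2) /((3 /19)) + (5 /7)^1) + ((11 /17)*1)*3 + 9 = 22249 /357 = 62.32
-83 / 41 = -2.02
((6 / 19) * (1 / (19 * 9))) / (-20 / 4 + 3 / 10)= -20 / 50901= -0.00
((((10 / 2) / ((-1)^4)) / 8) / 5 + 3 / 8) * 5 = 5 / 2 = 2.50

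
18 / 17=1.06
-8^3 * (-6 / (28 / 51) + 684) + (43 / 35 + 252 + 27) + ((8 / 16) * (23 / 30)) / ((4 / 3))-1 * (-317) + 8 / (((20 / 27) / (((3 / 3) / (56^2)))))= -2697078007 / 7840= -344015.05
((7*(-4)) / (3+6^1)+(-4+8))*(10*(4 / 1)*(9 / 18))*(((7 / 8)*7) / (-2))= -490 / 9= -54.44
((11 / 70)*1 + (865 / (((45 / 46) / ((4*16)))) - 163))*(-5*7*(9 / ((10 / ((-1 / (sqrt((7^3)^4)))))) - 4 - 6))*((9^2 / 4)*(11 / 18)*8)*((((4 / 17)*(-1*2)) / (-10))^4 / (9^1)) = 294436510370352064 / 276360809878125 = 1065.41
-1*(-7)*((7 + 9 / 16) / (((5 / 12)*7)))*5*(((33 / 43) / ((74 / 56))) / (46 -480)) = -11979 / 98642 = -0.12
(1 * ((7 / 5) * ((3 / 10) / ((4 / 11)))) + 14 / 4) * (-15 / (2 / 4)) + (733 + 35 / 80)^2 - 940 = 687169173 / 1280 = 536850.92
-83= -83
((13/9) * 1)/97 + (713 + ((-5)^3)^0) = 623335/873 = 714.01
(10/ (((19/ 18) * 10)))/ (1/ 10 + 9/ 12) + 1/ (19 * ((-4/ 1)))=1423/ 1292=1.10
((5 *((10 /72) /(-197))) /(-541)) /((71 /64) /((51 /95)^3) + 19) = 5895600 /23678983814057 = 0.00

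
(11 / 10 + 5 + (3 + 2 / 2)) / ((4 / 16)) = 202 / 5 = 40.40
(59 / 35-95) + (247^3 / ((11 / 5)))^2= 198696296595367689 / 4235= 46917661533734.99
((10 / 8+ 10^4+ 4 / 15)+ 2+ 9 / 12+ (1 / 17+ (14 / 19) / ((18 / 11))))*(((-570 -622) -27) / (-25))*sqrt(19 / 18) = 88633134052*sqrt(38) / 1090125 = 501200.63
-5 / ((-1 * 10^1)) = 1 / 2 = 0.50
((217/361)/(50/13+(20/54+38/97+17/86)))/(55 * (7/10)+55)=1270770228/949960326689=0.00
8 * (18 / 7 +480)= 27024 / 7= 3860.57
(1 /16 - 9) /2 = -143 /32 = -4.47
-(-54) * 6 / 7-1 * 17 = 205 / 7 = 29.29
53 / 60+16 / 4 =293 / 60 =4.88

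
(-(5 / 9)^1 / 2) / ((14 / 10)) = -0.20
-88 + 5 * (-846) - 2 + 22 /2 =-4309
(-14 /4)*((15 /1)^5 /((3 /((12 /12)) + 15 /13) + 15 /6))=-69103125 /173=-399440.03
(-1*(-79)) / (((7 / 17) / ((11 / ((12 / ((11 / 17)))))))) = 9559 / 84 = 113.80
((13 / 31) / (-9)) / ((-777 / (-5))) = -65 / 216783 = -0.00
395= 395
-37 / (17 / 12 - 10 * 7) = 444 / 823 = 0.54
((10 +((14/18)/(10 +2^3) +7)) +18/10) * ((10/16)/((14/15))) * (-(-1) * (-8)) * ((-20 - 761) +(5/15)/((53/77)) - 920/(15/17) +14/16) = 176896262125/961632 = 183954.22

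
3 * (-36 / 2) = -54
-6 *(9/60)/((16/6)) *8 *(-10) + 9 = 36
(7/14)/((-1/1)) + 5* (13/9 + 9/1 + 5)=1381/18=76.72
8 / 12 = 2 / 3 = 0.67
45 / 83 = 0.54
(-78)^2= 6084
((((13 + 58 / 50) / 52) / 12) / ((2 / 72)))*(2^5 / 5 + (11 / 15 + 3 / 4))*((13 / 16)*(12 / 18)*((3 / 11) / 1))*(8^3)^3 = 15961423872 / 125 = 127691390.98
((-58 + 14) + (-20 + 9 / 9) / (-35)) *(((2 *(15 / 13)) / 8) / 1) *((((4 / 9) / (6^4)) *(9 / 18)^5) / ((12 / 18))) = -13 / 64512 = -0.00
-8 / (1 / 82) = -656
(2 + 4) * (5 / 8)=15 / 4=3.75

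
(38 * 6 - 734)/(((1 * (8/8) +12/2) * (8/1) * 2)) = -253/56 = -4.52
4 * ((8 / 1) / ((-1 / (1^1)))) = -32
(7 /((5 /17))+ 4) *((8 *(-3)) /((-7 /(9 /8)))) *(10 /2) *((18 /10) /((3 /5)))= 11259 /7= 1608.43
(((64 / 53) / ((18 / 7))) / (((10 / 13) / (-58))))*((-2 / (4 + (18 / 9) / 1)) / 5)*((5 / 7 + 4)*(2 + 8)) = 265408 / 2385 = 111.28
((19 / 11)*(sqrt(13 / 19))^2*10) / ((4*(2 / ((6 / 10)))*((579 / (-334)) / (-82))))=89011 / 2123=41.93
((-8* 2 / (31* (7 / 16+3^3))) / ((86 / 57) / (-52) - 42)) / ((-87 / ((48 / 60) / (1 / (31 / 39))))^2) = 4825088 / 201792515941575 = 0.00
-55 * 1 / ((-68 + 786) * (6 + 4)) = -11 / 1436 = -0.01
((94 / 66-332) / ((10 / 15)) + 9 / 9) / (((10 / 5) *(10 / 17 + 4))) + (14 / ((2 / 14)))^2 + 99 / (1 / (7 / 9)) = 11013371 / 1144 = 9627.07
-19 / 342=-0.06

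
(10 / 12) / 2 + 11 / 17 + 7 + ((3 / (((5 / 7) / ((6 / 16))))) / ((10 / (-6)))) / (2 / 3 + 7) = 1862833 / 234600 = 7.94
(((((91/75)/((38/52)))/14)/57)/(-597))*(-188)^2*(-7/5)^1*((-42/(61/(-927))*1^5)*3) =180878504352/547772375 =330.21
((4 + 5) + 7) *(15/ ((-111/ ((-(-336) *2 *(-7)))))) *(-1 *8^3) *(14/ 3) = -899153920/ 37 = -24301457.30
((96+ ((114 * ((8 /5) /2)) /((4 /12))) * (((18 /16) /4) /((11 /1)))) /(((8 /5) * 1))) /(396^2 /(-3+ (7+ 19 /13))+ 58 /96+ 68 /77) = 33784569 /15070170910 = 0.00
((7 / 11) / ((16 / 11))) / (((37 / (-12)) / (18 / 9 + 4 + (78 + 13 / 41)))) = -72597 / 6068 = -11.96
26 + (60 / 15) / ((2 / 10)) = 46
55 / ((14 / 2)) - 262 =-1779 / 7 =-254.14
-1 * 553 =-553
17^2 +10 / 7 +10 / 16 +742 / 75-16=1196777 / 4200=284.95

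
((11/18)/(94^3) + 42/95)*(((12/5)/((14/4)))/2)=627922549/4142537700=0.15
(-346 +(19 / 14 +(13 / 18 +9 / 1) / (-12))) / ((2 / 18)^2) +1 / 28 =-1566973 / 56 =-27981.66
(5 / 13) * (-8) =-40 / 13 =-3.08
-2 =-2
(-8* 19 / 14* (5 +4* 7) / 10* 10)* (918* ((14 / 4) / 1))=-1151172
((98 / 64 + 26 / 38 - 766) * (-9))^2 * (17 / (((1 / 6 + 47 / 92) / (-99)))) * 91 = -987113056175742951 / 92416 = -10681192176416.89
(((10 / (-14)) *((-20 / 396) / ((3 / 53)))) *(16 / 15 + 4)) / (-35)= -4028 / 43659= -0.09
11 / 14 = 0.79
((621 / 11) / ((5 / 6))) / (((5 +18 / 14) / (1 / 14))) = 1863 / 2420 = 0.77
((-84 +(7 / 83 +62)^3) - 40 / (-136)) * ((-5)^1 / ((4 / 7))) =-2093159.22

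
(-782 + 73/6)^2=21335161/36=592643.36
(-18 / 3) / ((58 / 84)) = -252 / 29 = -8.69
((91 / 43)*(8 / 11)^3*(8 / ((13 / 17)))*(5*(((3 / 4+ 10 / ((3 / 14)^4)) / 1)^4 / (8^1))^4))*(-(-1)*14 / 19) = 4035226468307859126978087841023797447038634081806417095870987721690266073333542812803948231270849535365 / 8018447307992847922278910084593902507394072576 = 503242874001992301815040500000000000000000000000000000000.00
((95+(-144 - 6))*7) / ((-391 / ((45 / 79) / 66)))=525 / 61778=0.01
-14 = -14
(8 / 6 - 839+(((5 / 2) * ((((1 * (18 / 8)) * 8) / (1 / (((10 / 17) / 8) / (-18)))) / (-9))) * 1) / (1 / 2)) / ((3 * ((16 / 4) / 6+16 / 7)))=-3588389 / 37944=-94.57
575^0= 1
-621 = -621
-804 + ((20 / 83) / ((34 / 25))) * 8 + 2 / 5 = -5659398 / 7055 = -802.18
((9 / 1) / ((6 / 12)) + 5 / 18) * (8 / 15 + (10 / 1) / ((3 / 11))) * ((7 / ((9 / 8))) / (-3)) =-571144 / 405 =-1410.23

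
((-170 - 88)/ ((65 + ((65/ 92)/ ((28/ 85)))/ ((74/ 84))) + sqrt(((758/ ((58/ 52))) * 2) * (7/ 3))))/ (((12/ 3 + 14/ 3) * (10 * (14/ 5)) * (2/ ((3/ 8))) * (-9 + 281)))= -433652848065/ 12073812985666432 + 840797361 * sqrt(6001086)/ 68669811355977832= -0.00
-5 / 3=-1.67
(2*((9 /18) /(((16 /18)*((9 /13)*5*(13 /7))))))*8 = 7 /5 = 1.40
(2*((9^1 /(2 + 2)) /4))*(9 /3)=27 /8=3.38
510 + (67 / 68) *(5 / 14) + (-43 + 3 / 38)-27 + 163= 10914857 / 18088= 603.43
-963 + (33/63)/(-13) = -262910/273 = -963.04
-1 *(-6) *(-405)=-2430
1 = 1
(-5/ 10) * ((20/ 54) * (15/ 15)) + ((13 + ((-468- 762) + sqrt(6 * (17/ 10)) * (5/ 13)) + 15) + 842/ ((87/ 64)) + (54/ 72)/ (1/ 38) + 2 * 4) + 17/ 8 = -3408605/ 6264 + sqrt(255)/ 13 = -542.93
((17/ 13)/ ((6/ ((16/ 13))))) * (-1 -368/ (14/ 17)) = -142120/ 1183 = -120.14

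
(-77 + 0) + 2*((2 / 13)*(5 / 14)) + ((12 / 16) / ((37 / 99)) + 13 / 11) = -73.70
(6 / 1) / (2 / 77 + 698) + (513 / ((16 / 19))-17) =42439141 / 71664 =592.20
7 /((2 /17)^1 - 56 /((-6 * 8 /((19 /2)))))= 1428 /2285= 0.62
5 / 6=0.83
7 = 7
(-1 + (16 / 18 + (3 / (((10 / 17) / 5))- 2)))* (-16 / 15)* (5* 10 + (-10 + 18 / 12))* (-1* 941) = 131525452 / 135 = 974262.61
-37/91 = -0.41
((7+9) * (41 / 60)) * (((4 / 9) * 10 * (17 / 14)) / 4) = 2788 / 189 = 14.75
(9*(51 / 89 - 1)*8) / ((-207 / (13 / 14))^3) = 83486 / 30085182729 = 0.00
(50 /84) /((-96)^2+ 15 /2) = 25 /387387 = 0.00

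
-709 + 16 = -693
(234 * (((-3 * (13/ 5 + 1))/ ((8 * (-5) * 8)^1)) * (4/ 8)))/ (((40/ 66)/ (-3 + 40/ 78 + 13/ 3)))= 24057/ 2000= 12.03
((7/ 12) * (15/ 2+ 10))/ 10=49/ 48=1.02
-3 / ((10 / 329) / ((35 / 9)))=-2303 / 6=-383.83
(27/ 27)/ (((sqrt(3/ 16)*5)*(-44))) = -sqrt(3)/ 165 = -0.01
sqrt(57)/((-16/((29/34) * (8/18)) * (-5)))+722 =29 * sqrt(57)/6120+722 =722.04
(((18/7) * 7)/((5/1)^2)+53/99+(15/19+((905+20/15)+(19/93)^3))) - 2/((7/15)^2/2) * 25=92506847785766/205935500925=449.20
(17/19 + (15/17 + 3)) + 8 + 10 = 7357/323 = 22.78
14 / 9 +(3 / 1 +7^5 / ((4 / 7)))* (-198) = -104835923 / 18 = -5824217.94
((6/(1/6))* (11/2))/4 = 99/2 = 49.50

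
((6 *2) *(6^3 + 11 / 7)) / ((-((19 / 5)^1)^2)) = -456900 / 2527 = -180.81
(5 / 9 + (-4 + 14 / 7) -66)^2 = 368449 / 81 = 4548.75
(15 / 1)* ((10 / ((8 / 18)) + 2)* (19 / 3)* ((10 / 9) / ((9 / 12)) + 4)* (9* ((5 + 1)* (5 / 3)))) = 3444700 / 3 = 1148233.33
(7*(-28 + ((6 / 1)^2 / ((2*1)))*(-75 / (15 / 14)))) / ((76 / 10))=-22540 / 19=-1186.32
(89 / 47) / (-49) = -89 / 2303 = -0.04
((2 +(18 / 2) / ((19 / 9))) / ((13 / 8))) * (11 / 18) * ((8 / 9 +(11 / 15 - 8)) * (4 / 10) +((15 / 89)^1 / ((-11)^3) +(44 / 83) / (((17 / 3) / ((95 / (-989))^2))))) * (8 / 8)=-202063942968016276 / 33637575150102825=-6.01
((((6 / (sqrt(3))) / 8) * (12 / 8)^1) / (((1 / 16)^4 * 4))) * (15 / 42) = 15360 * sqrt(3) / 7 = 3800.61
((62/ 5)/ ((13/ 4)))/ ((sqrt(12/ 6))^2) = 124/ 65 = 1.91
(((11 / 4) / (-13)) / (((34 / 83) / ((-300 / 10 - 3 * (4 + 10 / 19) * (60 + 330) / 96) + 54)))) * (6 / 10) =12974643 / 1343680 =9.66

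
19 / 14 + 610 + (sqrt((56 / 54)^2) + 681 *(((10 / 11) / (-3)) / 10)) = 2460529 / 4158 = 591.76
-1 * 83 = -83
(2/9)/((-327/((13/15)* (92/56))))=-299/309015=-0.00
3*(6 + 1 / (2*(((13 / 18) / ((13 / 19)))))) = 369 / 19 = 19.42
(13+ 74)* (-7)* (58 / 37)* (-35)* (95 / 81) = 39148550 / 999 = 39187.74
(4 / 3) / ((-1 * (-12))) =1 / 9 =0.11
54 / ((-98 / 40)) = -1080 / 49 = -22.04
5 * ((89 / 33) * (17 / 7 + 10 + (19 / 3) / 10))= 244127 / 1386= 176.14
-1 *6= -6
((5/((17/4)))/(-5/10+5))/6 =20/459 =0.04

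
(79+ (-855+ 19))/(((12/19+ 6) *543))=-14383/68418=-0.21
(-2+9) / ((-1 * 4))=-1.75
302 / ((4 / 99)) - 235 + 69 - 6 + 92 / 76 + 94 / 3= 836195 / 114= 7335.04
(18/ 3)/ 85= 6/ 85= 0.07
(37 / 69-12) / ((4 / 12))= -791 / 23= -34.39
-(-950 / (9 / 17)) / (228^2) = 425 / 12312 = 0.03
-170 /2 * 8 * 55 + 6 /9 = -112198 /3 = -37399.33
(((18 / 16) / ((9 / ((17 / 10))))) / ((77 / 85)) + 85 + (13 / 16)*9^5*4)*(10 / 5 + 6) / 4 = 383988.97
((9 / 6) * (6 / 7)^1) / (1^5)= 9 / 7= 1.29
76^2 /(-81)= -5776 /81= -71.31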